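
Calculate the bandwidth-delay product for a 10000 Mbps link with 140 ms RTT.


BDP = bandwidth * RTT
= 10000 Mbps * 140 ms
= 10000 * 1e6 * 140 / 1000 bits
= 1400000000 bits
= 175000000 bytes
= 170898.4375 KB
BDP = 1400000000 bits (175000000 bytes)


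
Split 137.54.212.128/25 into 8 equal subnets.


New prefix = 25 + 3 = 28
Each subnet has 16 addresses
  137.54.212.128/28
  137.54.212.144/28
  137.54.212.160/28
  137.54.212.176/28
  137.54.212.192/28
  137.54.212.208/28
  137.54.212.224/28
  137.54.212.240/28
Subnets: 137.54.212.128/28, 137.54.212.144/28, 137.54.212.160/28, 137.54.212.176/28, 137.54.212.192/28, 137.54.212.208/28, 137.54.212.224/28, 137.54.212.240/28


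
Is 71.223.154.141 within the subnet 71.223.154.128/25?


Subnet network: 71.223.154.128
Test IP AND mask: 71.223.154.128
Yes, 71.223.154.141 is in 71.223.154.128/25


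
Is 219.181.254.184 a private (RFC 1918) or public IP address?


RFC 1918 private ranges:
  10.0.0.0/8 (10.0.0.0 - 10.255.255.255)
  172.16.0.0/12 (172.16.0.0 - 172.31.255.255)
  192.168.0.0/16 (192.168.0.0 - 192.168.255.255)
Public (not in any RFC 1918 range)


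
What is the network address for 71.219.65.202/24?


IP:   01000111.11011011.01000001.11001010
Mask: 11111111.11111111.11111111.00000000
AND operation:
Net:  01000111.11011011.01000001.00000000
Network: 71.219.65.0/24


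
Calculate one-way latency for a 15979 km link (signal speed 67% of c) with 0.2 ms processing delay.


Speed = 0.67 * 3e5 km/s = 201000 km/s
Propagation delay = 15979 / 201000 = 0.0795 s = 79.4975 ms
Processing delay = 0.2 ms
Total one-way latency = 79.6975 ms


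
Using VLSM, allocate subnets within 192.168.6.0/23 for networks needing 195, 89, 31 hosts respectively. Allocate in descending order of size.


195 hosts -> /24 (254 usable): 192.168.6.0/24
89 hosts -> /25 (126 usable): 192.168.7.0/25
31 hosts -> /26 (62 usable): 192.168.7.128/26
Allocation: 192.168.6.0/24 (195 hosts, 254 usable); 192.168.7.0/25 (89 hosts, 126 usable); 192.168.7.128/26 (31 hosts, 62 usable)


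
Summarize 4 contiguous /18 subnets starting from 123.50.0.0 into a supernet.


Original prefix: /18
Number of subnets: 4 = 2^2
New prefix = 18 - 2 = 16
Supernet: 123.50.0.0/16


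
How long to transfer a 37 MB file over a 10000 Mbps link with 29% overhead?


Effective throughput = 10000 * (1 - 29/100) = 7100 Mbps
File size in Mb = 37 * 8 = 296 Mb
Time = 296 / 7100
Time = 0.0417 seconds


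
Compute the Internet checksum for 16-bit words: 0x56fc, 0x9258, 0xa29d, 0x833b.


Sum all words (with carry folding):
+ 0x56fc = 0x56fc
+ 0x9258 = 0xe954
+ 0xa29d = 0x8bf2
+ 0x833b = 0x0f2e
One's complement: ~0x0f2e
Checksum = 0xf0d1


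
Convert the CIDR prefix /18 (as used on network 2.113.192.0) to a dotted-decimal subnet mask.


/18 means 18 network bits, 14 host bits
Binary: 11111111111111111100000000000000
Mask: 255.255.192.0


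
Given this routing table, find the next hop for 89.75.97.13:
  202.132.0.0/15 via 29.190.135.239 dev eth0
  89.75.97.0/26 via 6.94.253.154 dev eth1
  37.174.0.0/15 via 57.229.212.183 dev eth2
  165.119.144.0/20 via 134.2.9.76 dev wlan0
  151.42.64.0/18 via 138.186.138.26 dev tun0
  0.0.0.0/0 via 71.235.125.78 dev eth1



Longest prefix match for 89.75.97.13:
  /15 202.132.0.0: no
  /26 89.75.97.0: MATCH
  /15 37.174.0.0: no
  /20 165.119.144.0: no
  /18 151.42.64.0: no
  /0 0.0.0.0: MATCH
Selected: next-hop 6.94.253.154 via eth1 (matched /26)


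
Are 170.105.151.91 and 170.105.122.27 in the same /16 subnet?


Mask: 255.255.0.0
170.105.151.91 AND mask = 170.105.0.0
170.105.122.27 AND mask = 170.105.0.0
Yes, same subnet (170.105.0.0)


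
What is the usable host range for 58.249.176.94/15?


Network: 58.248.0.0
Broadcast: 58.249.255.255
First usable = network + 1
Last usable = broadcast - 1
Range: 58.248.0.1 to 58.249.255.254


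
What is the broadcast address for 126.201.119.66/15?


Network: 126.200.0.0/15
Host bits = 17
Set all host bits to 1:
Broadcast: 126.201.255.255


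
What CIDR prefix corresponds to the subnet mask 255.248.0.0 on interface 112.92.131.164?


Binary: 11111111.11111000.00000000.00000000
Count leading 1s
Prefix: /13


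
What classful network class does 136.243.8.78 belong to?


First octet: 136
Binary: 10001000
10xxxxxx -> Class B (128-191)
Class B, default mask 255.255.0.0 (/16)


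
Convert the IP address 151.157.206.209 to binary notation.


151 = 10010111
157 = 10011101
206 = 11001110
209 = 11010001
Binary: 10010111.10011101.11001110.11010001


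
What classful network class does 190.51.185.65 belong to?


First octet: 190
Binary: 10111110
10xxxxxx -> Class B (128-191)
Class B, default mask 255.255.0.0 (/16)


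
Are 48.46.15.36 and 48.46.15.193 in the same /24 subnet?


Mask: 255.255.255.0
48.46.15.36 AND mask = 48.46.15.0
48.46.15.193 AND mask = 48.46.15.0
Yes, same subnet (48.46.15.0)


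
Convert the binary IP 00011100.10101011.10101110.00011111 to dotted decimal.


00011100 = 28
10101011 = 171
10101110 = 174
00011111 = 31
IP: 28.171.174.31


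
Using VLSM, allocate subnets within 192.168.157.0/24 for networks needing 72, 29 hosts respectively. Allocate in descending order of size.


72 hosts -> /25 (126 usable): 192.168.157.0/25
29 hosts -> /27 (30 usable): 192.168.157.128/27
Allocation: 192.168.157.0/25 (72 hosts, 126 usable); 192.168.157.128/27 (29 hosts, 30 usable)


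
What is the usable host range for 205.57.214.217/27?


Network: 205.57.214.192
Broadcast: 205.57.214.223
First usable = network + 1
Last usable = broadcast - 1
Range: 205.57.214.193 to 205.57.214.222


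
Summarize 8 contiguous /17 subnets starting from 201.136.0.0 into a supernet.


Original prefix: /17
Number of subnets: 8 = 2^3
New prefix = 17 - 3 = 14
Supernet: 201.136.0.0/14


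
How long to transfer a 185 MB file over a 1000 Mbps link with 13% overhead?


Effective throughput = 1000 * (1 - 13/100) = 870 Mbps
File size in Mb = 185 * 8 = 1480 Mb
Time = 1480 / 870
Time = 1.7011 seconds


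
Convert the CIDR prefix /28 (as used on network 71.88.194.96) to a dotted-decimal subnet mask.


/28 means 28 network bits, 4 host bits
Binary: 11111111111111111111111111110000
Mask: 255.255.255.240


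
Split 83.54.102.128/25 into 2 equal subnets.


New prefix = 25 + 1 = 26
Each subnet has 64 addresses
  83.54.102.128/26
  83.54.102.192/26
Subnets: 83.54.102.128/26, 83.54.102.192/26


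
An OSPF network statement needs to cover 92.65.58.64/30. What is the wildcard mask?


Subnet mask: 255.255.255.252
Wildcard = 255.255.255.255 - subnet mask
255 - 255 = 0
255 - 255 = 0
255 - 255 = 0
255 - 252 = 3
Wildcard: 0.0.0.3


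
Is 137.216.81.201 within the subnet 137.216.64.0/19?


Subnet network: 137.216.64.0
Test IP AND mask: 137.216.64.0
Yes, 137.216.81.201 is in 137.216.64.0/19


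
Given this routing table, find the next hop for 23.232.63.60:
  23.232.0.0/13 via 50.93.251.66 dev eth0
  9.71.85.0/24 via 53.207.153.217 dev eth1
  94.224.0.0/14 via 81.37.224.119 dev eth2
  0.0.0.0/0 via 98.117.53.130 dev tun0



Longest prefix match for 23.232.63.60:
  /13 23.232.0.0: MATCH
  /24 9.71.85.0: no
  /14 94.224.0.0: no
  /0 0.0.0.0: MATCH
Selected: next-hop 50.93.251.66 via eth0 (matched /13)


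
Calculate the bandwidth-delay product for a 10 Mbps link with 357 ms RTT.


BDP = bandwidth * RTT
= 10 Mbps * 357 ms
= 10 * 1e6 * 357 / 1000 bits
= 3570000 bits
= 446250 bytes
= 435.791 KB
BDP = 3570000 bits (446250 bytes)


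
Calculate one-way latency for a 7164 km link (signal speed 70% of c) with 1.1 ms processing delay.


Speed = 0.7 * 3e5 km/s = 210000 km/s
Propagation delay = 7164 / 210000 = 0.0341 s = 34.1143 ms
Processing delay = 1.1 ms
Total one-way latency = 35.2143 ms


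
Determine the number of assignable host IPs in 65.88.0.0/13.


Host bits = 32 - 13 = 19
Total addresses = 2^19 = 524288
Usable = total - 2 (network and broadcast)
Usable hosts: 524286


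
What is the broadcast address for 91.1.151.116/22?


Network: 91.1.148.0/22
Host bits = 10
Set all host bits to 1:
Broadcast: 91.1.151.255


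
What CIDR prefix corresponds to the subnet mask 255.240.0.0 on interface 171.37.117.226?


Binary: 11111111.11110000.00000000.00000000
Count leading 1s
Prefix: /12


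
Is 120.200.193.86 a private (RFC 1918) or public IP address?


RFC 1918 private ranges:
  10.0.0.0/8 (10.0.0.0 - 10.255.255.255)
  172.16.0.0/12 (172.16.0.0 - 172.31.255.255)
  192.168.0.0/16 (192.168.0.0 - 192.168.255.255)
Public (not in any RFC 1918 range)


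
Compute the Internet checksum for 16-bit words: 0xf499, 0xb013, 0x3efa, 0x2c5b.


Sum all words (with carry folding):
+ 0xf499 = 0xf499
+ 0xb013 = 0xa4ad
+ 0x3efa = 0xe3a7
+ 0x2c5b = 0x1003
One's complement: ~0x1003
Checksum = 0xeffc


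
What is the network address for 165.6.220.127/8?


IP:   10100101.00000110.11011100.01111111
Mask: 11111111.00000000.00000000.00000000
AND operation:
Net:  10100101.00000000.00000000.00000000
Network: 165.0.0.0/8


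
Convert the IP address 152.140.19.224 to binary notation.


152 = 10011000
140 = 10001100
19 = 00010011
224 = 11100000
Binary: 10011000.10001100.00010011.11100000


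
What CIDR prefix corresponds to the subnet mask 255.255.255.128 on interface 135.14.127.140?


Binary: 11111111.11111111.11111111.10000000
Count leading 1s
Prefix: /25


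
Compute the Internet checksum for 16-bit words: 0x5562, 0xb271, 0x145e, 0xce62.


Sum all words (with carry folding):
+ 0x5562 = 0x5562
+ 0xb271 = 0x07d4
+ 0x145e = 0x1c32
+ 0xce62 = 0xea94
One's complement: ~0xea94
Checksum = 0x156b


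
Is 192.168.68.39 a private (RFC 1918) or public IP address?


RFC 1918 private ranges:
  10.0.0.0/8 (10.0.0.0 - 10.255.255.255)
  172.16.0.0/12 (172.16.0.0 - 172.31.255.255)
  192.168.0.0/16 (192.168.0.0 - 192.168.255.255)
Private (in 192.168.0.0/16)


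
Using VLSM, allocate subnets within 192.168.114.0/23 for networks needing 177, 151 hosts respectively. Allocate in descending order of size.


177 hosts -> /24 (254 usable): 192.168.114.0/24
151 hosts -> /24 (254 usable): 192.168.115.0/24
Allocation: 192.168.114.0/24 (177 hosts, 254 usable); 192.168.115.0/24 (151 hosts, 254 usable)


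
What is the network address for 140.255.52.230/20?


IP:   10001100.11111111.00110100.11100110
Mask: 11111111.11111111.11110000.00000000
AND operation:
Net:  10001100.11111111.00110000.00000000
Network: 140.255.48.0/20


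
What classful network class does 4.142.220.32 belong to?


First octet: 4
Binary: 00000100
0xxxxxxx -> Class A (1-126)
Class A, default mask 255.0.0.0 (/8)


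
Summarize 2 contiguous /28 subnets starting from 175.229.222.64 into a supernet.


Original prefix: /28
Number of subnets: 2 = 2^1
New prefix = 28 - 1 = 27
Supernet: 175.229.222.64/27


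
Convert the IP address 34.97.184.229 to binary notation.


34 = 00100010
97 = 01100001
184 = 10111000
229 = 11100101
Binary: 00100010.01100001.10111000.11100101


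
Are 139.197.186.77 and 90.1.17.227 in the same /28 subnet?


Mask: 255.255.255.240
139.197.186.77 AND mask = 139.197.186.64
90.1.17.227 AND mask = 90.1.17.224
No, different subnets (139.197.186.64 vs 90.1.17.224)


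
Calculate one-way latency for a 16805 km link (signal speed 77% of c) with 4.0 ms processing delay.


Speed = 0.77 * 3e5 km/s = 231000 km/s
Propagation delay = 16805 / 231000 = 0.0727 s = 72.7489 ms
Processing delay = 4.0 ms
Total one-way latency = 76.7489 ms


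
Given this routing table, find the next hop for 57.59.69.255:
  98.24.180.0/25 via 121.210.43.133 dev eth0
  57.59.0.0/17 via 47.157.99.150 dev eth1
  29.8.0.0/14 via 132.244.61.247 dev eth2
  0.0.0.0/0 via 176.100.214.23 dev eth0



Longest prefix match for 57.59.69.255:
  /25 98.24.180.0: no
  /17 57.59.0.0: MATCH
  /14 29.8.0.0: no
  /0 0.0.0.0: MATCH
Selected: next-hop 47.157.99.150 via eth1 (matched /17)


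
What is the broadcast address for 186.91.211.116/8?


Network: 186.0.0.0/8
Host bits = 24
Set all host bits to 1:
Broadcast: 186.255.255.255


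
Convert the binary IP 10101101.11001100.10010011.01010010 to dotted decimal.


10101101 = 173
11001100 = 204
10010011 = 147
01010010 = 82
IP: 173.204.147.82


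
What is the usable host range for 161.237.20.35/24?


Network: 161.237.20.0
Broadcast: 161.237.20.255
First usable = network + 1
Last usable = broadcast - 1
Range: 161.237.20.1 to 161.237.20.254


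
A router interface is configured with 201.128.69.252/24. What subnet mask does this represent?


/24 means 24 network bits, 8 host bits
Binary: 11111111111111111111111100000000
Mask: 255.255.255.0


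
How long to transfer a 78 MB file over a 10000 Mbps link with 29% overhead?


Effective throughput = 10000 * (1 - 29/100) = 7100 Mbps
File size in Mb = 78 * 8 = 624 Mb
Time = 624 / 7100
Time = 0.0879 seconds


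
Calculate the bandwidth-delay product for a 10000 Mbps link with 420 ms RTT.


BDP = bandwidth * RTT
= 10000 Mbps * 420 ms
= 10000 * 1e6 * 420 / 1000 bits
= 4200000000 bits
= 525000000 bytes
= 512695.3125 KB
BDP = 4200000000 bits (525000000 bytes)


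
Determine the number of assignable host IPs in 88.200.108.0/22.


Host bits = 32 - 22 = 10
Total addresses = 2^10 = 1024
Usable = total - 2 (network and broadcast)
Usable hosts: 1022


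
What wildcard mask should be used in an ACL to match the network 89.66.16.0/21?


Subnet mask: 255.255.248.0
Wildcard = 255.255.255.255 - subnet mask
255 - 255 = 0
255 - 255 = 0
255 - 248 = 7
255 - 0 = 255
Wildcard: 0.0.7.255


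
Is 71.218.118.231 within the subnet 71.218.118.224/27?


Subnet network: 71.218.118.224
Test IP AND mask: 71.218.118.224
Yes, 71.218.118.231 is in 71.218.118.224/27


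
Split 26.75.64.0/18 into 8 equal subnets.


New prefix = 18 + 3 = 21
Each subnet has 2048 addresses
  26.75.64.0/21
  26.75.72.0/21
  26.75.80.0/21
  26.75.88.0/21
  26.75.96.0/21
  26.75.104.0/21
  26.75.112.0/21
  26.75.120.0/21
Subnets: 26.75.64.0/21, 26.75.72.0/21, 26.75.80.0/21, 26.75.88.0/21, 26.75.96.0/21, 26.75.104.0/21, 26.75.112.0/21, 26.75.120.0/21


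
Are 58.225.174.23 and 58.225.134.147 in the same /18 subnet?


Mask: 255.255.192.0
58.225.174.23 AND mask = 58.225.128.0
58.225.134.147 AND mask = 58.225.128.0
Yes, same subnet (58.225.128.0)


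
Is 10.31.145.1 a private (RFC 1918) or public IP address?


RFC 1918 private ranges:
  10.0.0.0/8 (10.0.0.0 - 10.255.255.255)
  172.16.0.0/12 (172.16.0.0 - 172.31.255.255)
  192.168.0.0/16 (192.168.0.0 - 192.168.255.255)
Private (in 10.0.0.0/8)


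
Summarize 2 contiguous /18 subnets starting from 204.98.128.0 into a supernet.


Original prefix: /18
Number of subnets: 2 = 2^1
New prefix = 18 - 1 = 17
Supernet: 204.98.128.0/17


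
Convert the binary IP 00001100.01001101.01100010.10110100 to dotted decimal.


00001100 = 12
01001101 = 77
01100010 = 98
10110100 = 180
IP: 12.77.98.180


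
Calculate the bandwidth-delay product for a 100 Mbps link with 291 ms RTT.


BDP = bandwidth * RTT
= 100 Mbps * 291 ms
= 100 * 1e6 * 291 / 1000 bits
= 29100000 bits
= 3637500 bytes
= 3552.2461 KB
BDP = 29100000 bits (3637500 bytes)


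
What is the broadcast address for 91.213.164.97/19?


Network: 91.213.160.0/19
Host bits = 13
Set all host bits to 1:
Broadcast: 91.213.191.255


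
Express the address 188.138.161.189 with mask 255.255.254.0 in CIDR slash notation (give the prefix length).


Binary: 11111111.11111111.11111110.00000000
Count leading 1s
Prefix: /23


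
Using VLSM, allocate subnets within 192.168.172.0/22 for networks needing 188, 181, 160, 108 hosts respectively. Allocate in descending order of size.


188 hosts -> /24 (254 usable): 192.168.172.0/24
181 hosts -> /24 (254 usable): 192.168.173.0/24
160 hosts -> /24 (254 usable): 192.168.174.0/24
108 hosts -> /25 (126 usable): 192.168.175.0/25
Allocation: 192.168.172.0/24 (188 hosts, 254 usable); 192.168.173.0/24 (181 hosts, 254 usable); 192.168.174.0/24 (160 hosts, 254 usable); 192.168.175.0/25 (108 hosts, 126 usable)


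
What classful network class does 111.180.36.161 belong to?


First octet: 111
Binary: 01101111
0xxxxxxx -> Class A (1-126)
Class A, default mask 255.0.0.0 (/8)


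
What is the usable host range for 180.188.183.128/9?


Network: 180.128.0.0
Broadcast: 180.255.255.255
First usable = network + 1
Last usable = broadcast - 1
Range: 180.128.0.1 to 180.255.255.254


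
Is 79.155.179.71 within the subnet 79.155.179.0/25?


Subnet network: 79.155.179.0
Test IP AND mask: 79.155.179.0
Yes, 79.155.179.71 is in 79.155.179.0/25


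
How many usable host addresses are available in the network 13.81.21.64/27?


Host bits = 32 - 27 = 5
Total addresses = 2^5 = 32
Usable = total - 2 (network and broadcast)
Usable hosts: 30


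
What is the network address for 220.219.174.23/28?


IP:   11011100.11011011.10101110.00010111
Mask: 11111111.11111111.11111111.11110000
AND operation:
Net:  11011100.11011011.10101110.00010000
Network: 220.219.174.16/28


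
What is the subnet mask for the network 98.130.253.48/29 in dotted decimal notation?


/29 means 29 network bits, 3 host bits
Binary: 11111111111111111111111111111000
Mask: 255.255.255.248


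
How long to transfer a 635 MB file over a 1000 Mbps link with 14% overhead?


Effective throughput = 1000 * (1 - 14/100) = 860 Mbps
File size in Mb = 635 * 8 = 5080 Mb
Time = 5080 / 860
Time = 5.907 seconds


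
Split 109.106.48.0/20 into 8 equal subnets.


New prefix = 20 + 3 = 23
Each subnet has 512 addresses
  109.106.48.0/23
  109.106.50.0/23
  109.106.52.0/23
  109.106.54.0/23
  109.106.56.0/23
  109.106.58.0/23
  109.106.60.0/23
  109.106.62.0/23
Subnets: 109.106.48.0/23, 109.106.50.0/23, 109.106.52.0/23, 109.106.54.0/23, 109.106.56.0/23, 109.106.58.0/23, 109.106.60.0/23, 109.106.62.0/23


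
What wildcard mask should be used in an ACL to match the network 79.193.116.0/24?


Subnet mask: 255.255.255.0
Wildcard = 255.255.255.255 - subnet mask
255 - 255 = 0
255 - 255 = 0
255 - 255 = 0
255 - 0 = 255
Wildcard: 0.0.0.255


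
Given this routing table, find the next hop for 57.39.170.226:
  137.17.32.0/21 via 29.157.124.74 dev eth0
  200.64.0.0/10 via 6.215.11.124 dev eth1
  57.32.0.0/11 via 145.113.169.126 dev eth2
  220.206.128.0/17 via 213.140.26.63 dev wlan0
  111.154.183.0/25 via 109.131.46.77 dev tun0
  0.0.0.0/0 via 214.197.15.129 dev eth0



Longest prefix match for 57.39.170.226:
  /21 137.17.32.0: no
  /10 200.64.0.0: no
  /11 57.32.0.0: MATCH
  /17 220.206.128.0: no
  /25 111.154.183.0: no
  /0 0.0.0.0: MATCH
Selected: next-hop 145.113.169.126 via eth2 (matched /11)


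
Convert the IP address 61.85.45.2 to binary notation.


61 = 00111101
85 = 01010101
45 = 00101101
2 = 00000010
Binary: 00111101.01010101.00101101.00000010


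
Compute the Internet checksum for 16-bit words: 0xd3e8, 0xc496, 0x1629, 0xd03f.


Sum all words (with carry folding):
+ 0xd3e8 = 0xd3e8
+ 0xc496 = 0x987f
+ 0x1629 = 0xaea8
+ 0xd03f = 0x7ee8
One's complement: ~0x7ee8
Checksum = 0x8117


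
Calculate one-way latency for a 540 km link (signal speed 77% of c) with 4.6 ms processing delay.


Speed = 0.77 * 3e5 km/s = 231000 km/s
Propagation delay = 540 / 231000 = 0.0023 s = 2.3377 ms
Processing delay = 4.6 ms
Total one-way latency = 6.9377 ms


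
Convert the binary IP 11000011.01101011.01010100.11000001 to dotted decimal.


11000011 = 195
01101011 = 107
01010100 = 84
11000001 = 193
IP: 195.107.84.193


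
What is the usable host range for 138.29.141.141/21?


Network: 138.29.136.0
Broadcast: 138.29.143.255
First usable = network + 1
Last usable = broadcast - 1
Range: 138.29.136.1 to 138.29.143.254


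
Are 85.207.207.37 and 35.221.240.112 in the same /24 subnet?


Mask: 255.255.255.0
85.207.207.37 AND mask = 85.207.207.0
35.221.240.112 AND mask = 35.221.240.0
No, different subnets (85.207.207.0 vs 35.221.240.0)


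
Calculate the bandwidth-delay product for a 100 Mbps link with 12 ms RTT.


BDP = bandwidth * RTT
= 100 Mbps * 12 ms
= 100 * 1e6 * 12 / 1000 bits
= 1200000 bits
= 150000 bytes
= 146.4844 KB
BDP = 1200000 bits (150000 bytes)


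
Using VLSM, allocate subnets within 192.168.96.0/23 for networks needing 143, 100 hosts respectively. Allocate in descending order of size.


143 hosts -> /24 (254 usable): 192.168.96.0/24
100 hosts -> /25 (126 usable): 192.168.97.0/25
Allocation: 192.168.96.0/24 (143 hosts, 254 usable); 192.168.97.0/25 (100 hosts, 126 usable)


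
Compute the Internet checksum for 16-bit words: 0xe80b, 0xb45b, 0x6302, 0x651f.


Sum all words (with carry folding):
+ 0xe80b = 0xe80b
+ 0xb45b = 0x9c67
+ 0x6302 = 0xff69
+ 0x651f = 0x6489
One's complement: ~0x6489
Checksum = 0x9b76


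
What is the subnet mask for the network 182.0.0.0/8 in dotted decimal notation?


/8 means 8 network bits, 24 host bits
Binary: 11111111000000000000000000000000
Mask: 255.0.0.0


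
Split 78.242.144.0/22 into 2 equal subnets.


New prefix = 22 + 1 = 23
Each subnet has 512 addresses
  78.242.144.0/23
  78.242.146.0/23
Subnets: 78.242.144.0/23, 78.242.146.0/23


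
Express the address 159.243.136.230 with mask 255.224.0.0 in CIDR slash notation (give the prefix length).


Binary: 11111111.11100000.00000000.00000000
Count leading 1s
Prefix: /11


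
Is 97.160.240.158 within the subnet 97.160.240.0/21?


Subnet network: 97.160.240.0
Test IP AND mask: 97.160.240.0
Yes, 97.160.240.158 is in 97.160.240.0/21


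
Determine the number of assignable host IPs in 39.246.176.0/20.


Host bits = 32 - 20 = 12
Total addresses = 2^12 = 4096
Usable = total - 2 (network and broadcast)
Usable hosts: 4094


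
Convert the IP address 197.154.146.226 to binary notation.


197 = 11000101
154 = 10011010
146 = 10010010
226 = 11100010
Binary: 11000101.10011010.10010010.11100010


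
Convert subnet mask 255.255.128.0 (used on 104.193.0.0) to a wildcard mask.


Subnet mask: 255.255.128.0
Wildcard = 255.255.255.255 - subnet mask
255 - 255 = 0
255 - 255 = 0
255 - 128 = 127
255 - 0 = 255
Wildcard: 0.0.127.255


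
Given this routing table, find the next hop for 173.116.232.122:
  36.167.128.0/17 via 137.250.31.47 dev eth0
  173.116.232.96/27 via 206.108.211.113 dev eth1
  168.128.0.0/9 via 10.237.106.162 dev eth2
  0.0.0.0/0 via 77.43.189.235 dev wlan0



Longest prefix match for 173.116.232.122:
  /17 36.167.128.0: no
  /27 173.116.232.96: MATCH
  /9 168.128.0.0: no
  /0 0.0.0.0: MATCH
Selected: next-hop 206.108.211.113 via eth1 (matched /27)


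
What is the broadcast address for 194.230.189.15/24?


Network: 194.230.189.0/24
Host bits = 8
Set all host bits to 1:
Broadcast: 194.230.189.255


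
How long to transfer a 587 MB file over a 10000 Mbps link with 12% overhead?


Effective throughput = 10000 * (1 - 12/100) = 8800 Mbps
File size in Mb = 587 * 8 = 4696 Mb
Time = 4696 / 8800
Time = 0.5336 seconds


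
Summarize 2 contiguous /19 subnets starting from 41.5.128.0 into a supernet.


Original prefix: /19
Number of subnets: 2 = 2^1
New prefix = 19 - 1 = 18
Supernet: 41.5.128.0/18


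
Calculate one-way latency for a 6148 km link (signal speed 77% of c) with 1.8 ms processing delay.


Speed = 0.77 * 3e5 km/s = 231000 km/s
Propagation delay = 6148 / 231000 = 0.0266 s = 26.6147 ms
Processing delay = 1.8 ms
Total one-way latency = 28.4147 ms


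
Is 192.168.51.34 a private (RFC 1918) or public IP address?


RFC 1918 private ranges:
  10.0.0.0/8 (10.0.0.0 - 10.255.255.255)
  172.16.0.0/12 (172.16.0.0 - 172.31.255.255)
  192.168.0.0/16 (192.168.0.0 - 192.168.255.255)
Private (in 192.168.0.0/16)


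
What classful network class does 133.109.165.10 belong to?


First octet: 133
Binary: 10000101
10xxxxxx -> Class B (128-191)
Class B, default mask 255.255.0.0 (/16)


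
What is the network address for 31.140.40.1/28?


IP:   00011111.10001100.00101000.00000001
Mask: 11111111.11111111.11111111.11110000
AND operation:
Net:  00011111.10001100.00101000.00000000
Network: 31.140.40.0/28


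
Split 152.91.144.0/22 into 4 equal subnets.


New prefix = 22 + 2 = 24
Each subnet has 256 addresses
  152.91.144.0/24
  152.91.145.0/24
  152.91.146.0/24
  152.91.147.0/24
Subnets: 152.91.144.0/24, 152.91.145.0/24, 152.91.146.0/24, 152.91.147.0/24


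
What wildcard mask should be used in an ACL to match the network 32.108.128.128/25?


Subnet mask: 255.255.255.128
Wildcard = 255.255.255.255 - subnet mask
255 - 255 = 0
255 - 255 = 0
255 - 255 = 0
255 - 128 = 127
Wildcard: 0.0.0.127


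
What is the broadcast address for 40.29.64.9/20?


Network: 40.29.64.0/20
Host bits = 12
Set all host bits to 1:
Broadcast: 40.29.79.255


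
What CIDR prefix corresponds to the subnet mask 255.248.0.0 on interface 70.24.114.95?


Binary: 11111111.11111000.00000000.00000000
Count leading 1s
Prefix: /13


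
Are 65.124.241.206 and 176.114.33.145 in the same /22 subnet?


Mask: 255.255.252.0
65.124.241.206 AND mask = 65.124.240.0
176.114.33.145 AND mask = 176.114.32.0
No, different subnets (65.124.240.0 vs 176.114.32.0)


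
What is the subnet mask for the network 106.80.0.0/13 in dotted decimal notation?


/13 means 13 network bits, 19 host bits
Binary: 11111111111110000000000000000000
Mask: 255.248.0.0


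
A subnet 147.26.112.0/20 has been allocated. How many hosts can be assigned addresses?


Host bits = 32 - 20 = 12
Total addresses = 2^12 = 4096
Usable = total - 2 (network and broadcast)
Usable hosts: 4094


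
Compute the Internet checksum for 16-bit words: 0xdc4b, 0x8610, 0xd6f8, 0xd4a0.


Sum all words (with carry folding):
+ 0xdc4b = 0xdc4b
+ 0x8610 = 0x625c
+ 0xd6f8 = 0x3955
+ 0xd4a0 = 0x0df6
One's complement: ~0x0df6
Checksum = 0xf209


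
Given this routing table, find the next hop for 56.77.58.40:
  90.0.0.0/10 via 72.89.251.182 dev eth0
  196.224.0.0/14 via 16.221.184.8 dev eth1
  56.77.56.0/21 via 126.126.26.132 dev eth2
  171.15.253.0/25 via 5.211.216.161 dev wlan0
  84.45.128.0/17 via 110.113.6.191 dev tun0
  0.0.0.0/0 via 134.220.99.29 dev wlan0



Longest prefix match for 56.77.58.40:
  /10 90.0.0.0: no
  /14 196.224.0.0: no
  /21 56.77.56.0: MATCH
  /25 171.15.253.0: no
  /17 84.45.128.0: no
  /0 0.0.0.0: MATCH
Selected: next-hop 126.126.26.132 via eth2 (matched /21)


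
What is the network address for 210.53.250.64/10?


IP:   11010010.00110101.11111010.01000000
Mask: 11111111.11000000.00000000.00000000
AND operation:
Net:  11010010.00000000.00000000.00000000
Network: 210.0.0.0/10


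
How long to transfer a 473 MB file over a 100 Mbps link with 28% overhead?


Effective throughput = 100 * (1 - 28/100) = 72 Mbps
File size in Mb = 473 * 8 = 3784 Mb
Time = 3784 / 72
Time = 52.5556 seconds


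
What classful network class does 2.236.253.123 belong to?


First octet: 2
Binary: 00000010
0xxxxxxx -> Class A (1-126)
Class A, default mask 255.0.0.0 (/8)


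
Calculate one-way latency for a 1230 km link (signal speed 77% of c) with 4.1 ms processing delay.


Speed = 0.77 * 3e5 km/s = 231000 km/s
Propagation delay = 1230 / 231000 = 0.0053 s = 5.3247 ms
Processing delay = 4.1 ms
Total one-way latency = 9.4247 ms


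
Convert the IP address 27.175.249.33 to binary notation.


27 = 00011011
175 = 10101111
249 = 11111001
33 = 00100001
Binary: 00011011.10101111.11111001.00100001


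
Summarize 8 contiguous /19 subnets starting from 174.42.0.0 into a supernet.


Original prefix: /19
Number of subnets: 8 = 2^3
New prefix = 19 - 3 = 16
Supernet: 174.42.0.0/16


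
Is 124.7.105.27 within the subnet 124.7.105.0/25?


Subnet network: 124.7.105.0
Test IP AND mask: 124.7.105.0
Yes, 124.7.105.27 is in 124.7.105.0/25


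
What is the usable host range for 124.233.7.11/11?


Network: 124.224.0.0
Broadcast: 124.255.255.255
First usable = network + 1
Last usable = broadcast - 1
Range: 124.224.0.1 to 124.255.255.254


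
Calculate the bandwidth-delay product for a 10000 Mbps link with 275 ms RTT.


BDP = bandwidth * RTT
= 10000 Mbps * 275 ms
= 10000 * 1e6 * 275 / 1000 bits
= 2750000000 bits
= 343750000 bytes
= 335693.3594 KB
BDP = 2750000000 bits (343750000 bytes)


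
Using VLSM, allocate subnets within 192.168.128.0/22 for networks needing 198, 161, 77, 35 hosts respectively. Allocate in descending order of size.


198 hosts -> /24 (254 usable): 192.168.128.0/24
161 hosts -> /24 (254 usable): 192.168.129.0/24
77 hosts -> /25 (126 usable): 192.168.130.0/25
35 hosts -> /26 (62 usable): 192.168.130.128/26
Allocation: 192.168.128.0/24 (198 hosts, 254 usable); 192.168.129.0/24 (161 hosts, 254 usable); 192.168.130.0/25 (77 hosts, 126 usable); 192.168.130.128/26 (35 hosts, 62 usable)


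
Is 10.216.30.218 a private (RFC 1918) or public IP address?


RFC 1918 private ranges:
  10.0.0.0/8 (10.0.0.0 - 10.255.255.255)
  172.16.0.0/12 (172.16.0.0 - 172.31.255.255)
  192.168.0.0/16 (192.168.0.0 - 192.168.255.255)
Private (in 10.0.0.0/8)


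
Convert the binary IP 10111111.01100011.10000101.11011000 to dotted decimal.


10111111 = 191
01100011 = 99
10000101 = 133
11011000 = 216
IP: 191.99.133.216


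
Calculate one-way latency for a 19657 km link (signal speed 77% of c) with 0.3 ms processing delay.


Speed = 0.77 * 3e5 km/s = 231000 km/s
Propagation delay = 19657 / 231000 = 0.0851 s = 85.0952 ms
Processing delay = 0.3 ms
Total one-way latency = 85.3952 ms


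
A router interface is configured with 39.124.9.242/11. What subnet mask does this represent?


/11 means 11 network bits, 21 host bits
Binary: 11111111111000000000000000000000
Mask: 255.224.0.0


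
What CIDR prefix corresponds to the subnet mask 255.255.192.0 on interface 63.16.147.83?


Binary: 11111111.11111111.11000000.00000000
Count leading 1s
Prefix: /18


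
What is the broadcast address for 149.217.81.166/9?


Network: 149.128.0.0/9
Host bits = 23
Set all host bits to 1:
Broadcast: 149.255.255.255


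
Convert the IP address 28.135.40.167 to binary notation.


28 = 00011100
135 = 10000111
40 = 00101000
167 = 10100111
Binary: 00011100.10000111.00101000.10100111


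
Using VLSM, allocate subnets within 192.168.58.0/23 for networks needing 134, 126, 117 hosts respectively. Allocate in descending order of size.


134 hosts -> /24 (254 usable): 192.168.58.0/24
126 hosts -> /25 (126 usable): 192.168.59.0/25
117 hosts -> /25 (126 usable): 192.168.59.128/25
Allocation: 192.168.58.0/24 (134 hosts, 254 usable); 192.168.59.0/25 (126 hosts, 126 usable); 192.168.59.128/25 (117 hosts, 126 usable)


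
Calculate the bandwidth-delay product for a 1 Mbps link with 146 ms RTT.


BDP = bandwidth * RTT
= 1 Mbps * 146 ms
= 1 * 1e6 * 146 / 1000 bits
= 146000 bits
= 18250 bytes
= 17.8223 KB
BDP = 146000 bits (18250 bytes)


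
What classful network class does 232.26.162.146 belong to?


First octet: 232
Binary: 11101000
1110xxxx -> Class D (224-239)
Class D (multicast), default mask N/A


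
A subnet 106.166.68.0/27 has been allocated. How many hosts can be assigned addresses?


Host bits = 32 - 27 = 5
Total addresses = 2^5 = 32
Usable = total - 2 (network and broadcast)
Usable hosts: 30


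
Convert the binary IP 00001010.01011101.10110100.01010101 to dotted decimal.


00001010 = 10
01011101 = 93
10110100 = 180
01010101 = 85
IP: 10.93.180.85


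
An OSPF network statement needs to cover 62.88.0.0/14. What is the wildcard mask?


Subnet mask: 255.252.0.0
Wildcard = 255.255.255.255 - subnet mask
255 - 255 = 0
255 - 252 = 3
255 - 0 = 255
255 - 0 = 255
Wildcard: 0.3.255.255


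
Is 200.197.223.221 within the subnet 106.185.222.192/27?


Subnet network: 106.185.222.192
Test IP AND mask: 200.197.223.192
No, 200.197.223.221 is not in 106.185.222.192/27


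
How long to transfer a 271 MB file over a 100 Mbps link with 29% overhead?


Effective throughput = 100 * (1 - 29/100) = 71 Mbps
File size in Mb = 271 * 8 = 2168 Mb
Time = 2168 / 71
Time = 30.5352 seconds


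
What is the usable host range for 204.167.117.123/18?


Network: 204.167.64.0
Broadcast: 204.167.127.255
First usable = network + 1
Last usable = broadcast - 1
Range: 204.167.64.1 to 204.167.127.254


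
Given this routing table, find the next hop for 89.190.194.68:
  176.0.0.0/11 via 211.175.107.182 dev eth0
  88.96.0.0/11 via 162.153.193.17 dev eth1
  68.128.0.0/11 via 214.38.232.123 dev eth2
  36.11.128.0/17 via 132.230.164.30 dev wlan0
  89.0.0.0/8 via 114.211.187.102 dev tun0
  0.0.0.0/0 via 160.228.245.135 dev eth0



Longest prefix match for 89.190.194.68:
  /11 176.0.0.0: no
  /11 88.96.0.0: no
  /11 68.128.0.0: no
  /17 36.11.128.0: no
  /8 89.0.0.0: MATCH
  /0 0.0.0.0: MATCH
Selected: next-hop 114.211.187.102 via tun0 (matched /8)


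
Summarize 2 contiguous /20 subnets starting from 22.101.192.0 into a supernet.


Original prefix: /20
Number of subnets: 2 = 2^1
New prefix = 20 - 1 = 19
Supernet: 22.101.192.0/19


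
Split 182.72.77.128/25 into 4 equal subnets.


New prefix = 25 + 2 = 27
Each subnet has 32 addresses
  182.72.77.128/27
  182.72.77.160/27
  182.72.77.192/27
  182.72.77.224/27
Subnets: 182.72.77.128/27, 182.72.77.160/27, 182.72.77.192/27, 182.72.77.224/27


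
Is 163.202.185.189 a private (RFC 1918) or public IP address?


RFC 1918 private ranges:
  10.0.0.0/8 (10.0.0.0 - 10.255.255.255)
  172.16.0.0/12 (172.16.0.0 - 172.31.255.255)
  192.168.0.0/16 (192.168.0.0 - 192.168.255.255)
Public (not in any RFC 1918 range)


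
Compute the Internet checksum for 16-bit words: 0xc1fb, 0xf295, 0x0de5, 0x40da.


Sum all words (with carry folding):
+ 0xc1fb = 0xc1fb
+ 0xf295 = 0xb491
+ 0x0de5 = 0xc276
+ 0x40da = 0x0351
One's complement: ~0x0351
Checksum = 0xfcae


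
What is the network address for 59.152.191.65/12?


IP:   00111011.10011000.10111111.01000001
Mask: 11111111.11110000.00000000.00000000
AND operation:
Net:  00111011.10010000.00000000.00000000
Network: 59.144.0.0/12


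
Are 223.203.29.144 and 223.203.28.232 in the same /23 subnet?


Mask: 255.255.254.0
223.203.29.144 AND mask = 223.203.28.0
223.203.28.232 AND mask = 223.203.28.0
Yes, same subnet (223.203.28.0)


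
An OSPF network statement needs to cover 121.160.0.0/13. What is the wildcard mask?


Subnet mask: 255.248.0.0
Wildcard = 255.255.255.255 - subnet mask
255 - 255 = 0
255 - 248 = 7
255 - 0 = 255
255 - 0 = 255
Wildcard: 0.7.255.255


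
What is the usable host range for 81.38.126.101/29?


Network: 81.38.126.96
Broadcast: 81.38.126.103
First usable = network + 1
Last usable = broadcast - 1
Range: 81.38.126.97 to 81.38.126.102


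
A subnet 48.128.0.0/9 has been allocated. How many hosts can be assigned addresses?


Host bits = 32 - 9 = 23
Total addresses = 2^23 = 8388608
Usable = total - 2 (network and broadcast)
Usable hosts: 8388606


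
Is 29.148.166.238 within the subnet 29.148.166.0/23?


Subnet network: 29.148.166.0
Test IP AND mask: 29.148.166.0
Yes, 29.148.166.238 is in 29.148.166.0/23


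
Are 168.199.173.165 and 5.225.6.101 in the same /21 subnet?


Mask: 255.255.248.0
168.199.173.165 AND mask = 168.199.168.0
5.225.6.101 AND mask = 5.225.0.0
No, different subnets (168.199.168.0 vs 5.225.0.0)


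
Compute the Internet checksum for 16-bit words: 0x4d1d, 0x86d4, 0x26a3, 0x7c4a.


Sum all words (with carry folding):
+ 0x4d1d = 0x4d1d
+ 0x86d4 = 0xd3f1
+ 0x26a3 = 0xfa94
+ 0x7c4a = 0x76df
One's complement: ~0x76df
Checksum = 0x8920


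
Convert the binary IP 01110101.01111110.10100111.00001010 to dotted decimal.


01110101 = 117
01111110 = 126
10100111 = 167
00001010 = 10
IP: 117.126.167.10


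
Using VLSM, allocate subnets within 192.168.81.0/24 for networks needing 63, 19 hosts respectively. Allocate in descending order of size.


63 hosts -> /25 (126 usable): 192.168.81.0/25
19 hosts -> /27 (30 usable): 192.168.81.128/27
Allocation: 192.168.81.0/25 (63 hosts, 126 usable); 192.168.81.128/27 (19 hosts, 30 usable)


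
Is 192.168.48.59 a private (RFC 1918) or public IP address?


RFC 1918 private ranges:
  10.0.0.0/8 (10.0.0.0 - 10.255.255.255)
  172.16.0.0/12 (172.16.0.0 - 172.31.255.255)
  192.168.0.0/16 (192.168.0.0 - 192.168.255.255)
Private (in 192.168.0.0/16)


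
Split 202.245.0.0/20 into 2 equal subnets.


New prefix = 20 + 1 = 21
Each subnet has 2048 addresses
  202.245.0.0/21
  202.245.8.0/21
Subnets: 202.245.0.0/21, 202.245.8.0/21


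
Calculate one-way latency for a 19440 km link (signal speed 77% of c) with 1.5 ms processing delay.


Speed = 0.77 * 3e5 km/s = 231000 km/s
Propagation delay = 19440 / 231000 = 0.0842 s = 84.1558 ms
Processing delay = 1.5 ms
Total one-way latency = 85.6558 ms


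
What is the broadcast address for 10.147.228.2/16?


Network: 10.147.0.0/16
Host bits = 16
Set all host bits to 1:
Broadcast: 10.147.255.255


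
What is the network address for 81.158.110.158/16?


IP:   01010001.10011110.01101110.10011110
Mask: 11111111.11111111.00000000.00000000
AND operation:
Net:  01010001.10011110.00000000.00000000
Network: 81.158.0.0/16


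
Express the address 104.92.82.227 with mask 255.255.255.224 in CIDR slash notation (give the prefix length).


Binary: 11111111.11111111.11111111.11100000
Count leading 1s
Prefix: /27


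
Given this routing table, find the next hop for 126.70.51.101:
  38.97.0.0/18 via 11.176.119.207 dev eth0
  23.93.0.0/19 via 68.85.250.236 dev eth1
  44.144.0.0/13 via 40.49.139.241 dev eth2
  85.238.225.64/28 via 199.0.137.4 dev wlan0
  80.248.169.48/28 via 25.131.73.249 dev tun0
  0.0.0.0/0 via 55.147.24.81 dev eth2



Longest prefix match for 126.70.51.101:
  /18 38.97.0.0: no
  /19 23.93.0.0: no
  /13 44.144.0.0: no
  /28 85.238.225.64: no
  /28 80.248.169.48: no
  /0 0.0.0.0: MATCH
Selected: next-hop 55.147.24.81 via eth2 (matched /0)


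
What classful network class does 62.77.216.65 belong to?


First octet: 62
Binary: 00111110
0xxxxxxx -> Class A (1-126)
Class A, default mask 255.0.0.0 (/8)


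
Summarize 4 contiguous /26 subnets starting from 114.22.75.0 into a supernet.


Original prefix: /26
Number of subnets: 4 = 2^2
New prefix = 26 - 2 = 24
Supernet: 114.22.75.0/24


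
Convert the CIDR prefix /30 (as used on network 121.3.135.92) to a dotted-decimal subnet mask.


/30 means 30 network bits, 2 host bits
Binary: 11111111111111111111111111111100
Mask: 255.255.255.252


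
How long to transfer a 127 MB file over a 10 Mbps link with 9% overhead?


Effective throughput = 10 * (1 - 9/100) = 9.1 Mbps
File size in Mb = 127 * 8 = 1016 Mb
Time = 1016 / 9.1
Time = 111.6484 seconds


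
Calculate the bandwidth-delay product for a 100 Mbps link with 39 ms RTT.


BDP = bandwidth * RTT
= 100 Mbps * 39 ms
= 100 * 1e6 * 39 / 1000 bits
= 3900000 bits
= 487500 bytes
= 476.0742 KB
BDP = 3900000 bits (487500 bytes)


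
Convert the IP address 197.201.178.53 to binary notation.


197 = 11000101
201 = 11001001
178 = 10110010
53 = 00110101
Binary: 11000101.11001001.10110010.00110101


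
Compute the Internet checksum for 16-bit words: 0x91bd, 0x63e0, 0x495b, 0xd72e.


Sum all words (with carry folding):
+ 0x91bd = 0x91bd
+ 0x63e0 = 0xf59d
+ 0x495b = 0x3ef9
+ 0xd72e = 0x1628
One's complement: ~0x1628
Checksum = 0xe9d7


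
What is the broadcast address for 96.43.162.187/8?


Network: 96.0.0.0/8
Host bits = 24
Set all host bits to 1:
Broadcast: 96.255.255.255


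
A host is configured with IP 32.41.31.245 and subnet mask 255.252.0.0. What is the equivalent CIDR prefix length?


Binary: 11111111.11111100.00000000.00000000
Count leading 1s
Prefix: /14


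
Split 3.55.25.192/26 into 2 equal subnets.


New prefix = 26 + 1 = 27
Each subnet has 32 addresses
  3.55.25.192/27
  3.55.25.224/27
Subnets: 3.55.25.192/27, 3.55.25.224/27


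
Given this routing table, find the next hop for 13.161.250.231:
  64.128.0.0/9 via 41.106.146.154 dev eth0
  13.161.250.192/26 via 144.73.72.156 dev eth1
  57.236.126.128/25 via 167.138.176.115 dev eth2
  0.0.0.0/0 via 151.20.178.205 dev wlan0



Longest prefix match for 13.161.250.231:
  /9 64.128.0.0: no
  /26 13.161.250.192: MATCH
  /25 57.236.126.128: no
  /0 0.0.0.0: MATCH
Selected: next-hop 144.73.72.156 via eth1 (matched /26)
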